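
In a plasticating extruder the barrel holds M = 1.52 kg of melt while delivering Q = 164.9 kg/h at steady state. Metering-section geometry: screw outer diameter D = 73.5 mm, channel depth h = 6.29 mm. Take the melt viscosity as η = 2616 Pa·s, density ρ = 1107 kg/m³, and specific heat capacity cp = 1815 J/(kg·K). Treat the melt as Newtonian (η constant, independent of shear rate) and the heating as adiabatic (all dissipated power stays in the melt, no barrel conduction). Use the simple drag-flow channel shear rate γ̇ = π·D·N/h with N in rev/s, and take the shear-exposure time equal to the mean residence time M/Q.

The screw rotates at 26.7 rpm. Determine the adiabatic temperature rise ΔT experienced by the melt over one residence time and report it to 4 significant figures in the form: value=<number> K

Convert throughput: Q = 164.9 kg/h = 164.9/3600 = 0.0458056 kg/s
t_res = M / Q_s = 1.52 / 0.0458056 = 33.1837 s
Convert to SI: D = 0.0735 m, h = 0.00629 m, N = 26.7/60 = 0.445 rev/s
γ̇ = π·D·N / h = π · 0.0735 · 0.445 / 0.00629 = 16.336 s⁻¹
ΔT = η·γ̇²·t_res / (ρ·cp) = 2616 · (16.336)² · 33.1837 / (1107 · 1815) = 11.5301 K

value=11.53 K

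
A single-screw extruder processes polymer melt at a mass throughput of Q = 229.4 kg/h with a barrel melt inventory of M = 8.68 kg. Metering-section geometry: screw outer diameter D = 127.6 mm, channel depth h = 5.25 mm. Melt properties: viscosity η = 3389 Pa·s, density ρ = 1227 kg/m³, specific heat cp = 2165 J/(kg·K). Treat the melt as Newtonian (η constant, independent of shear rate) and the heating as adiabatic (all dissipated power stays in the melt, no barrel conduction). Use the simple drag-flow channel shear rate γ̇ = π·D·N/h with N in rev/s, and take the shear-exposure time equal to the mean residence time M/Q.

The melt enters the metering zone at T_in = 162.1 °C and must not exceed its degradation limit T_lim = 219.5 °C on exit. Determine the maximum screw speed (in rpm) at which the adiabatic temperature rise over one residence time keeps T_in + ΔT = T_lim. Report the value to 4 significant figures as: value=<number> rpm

value=14.28 rpm

Q_s = Q / 3600 = 229.4 / 3600 = 0.0637222 kg/s
Mean residence time: t_res = M/Q_s = 8.68 kg / 0.0637222 kg/s = 136.216 s
D = 127.6 mm = 0.1276 m;  h = 5.25 mm = 0.00525 m
ΔT_a = T_lim − T_in = 219.5 °C − 162.1 °C = 57.4 K
γ̇_max² = ΔT_a·ρ·cp/(η·t_res) = 57.4·1227·2165/(3389·136.216) = 330.304 s⁻²
Take the square root: γ̇_max = √(330.304) = 18.1743 s⁻¹
Solve γ̇ = πDN/h for N: N_max = γ̇_max·h/(π·D) = 18.1743 × 0.00525 / (π × 0.1276) = 0.238021 rev/s = 14.2813 rpm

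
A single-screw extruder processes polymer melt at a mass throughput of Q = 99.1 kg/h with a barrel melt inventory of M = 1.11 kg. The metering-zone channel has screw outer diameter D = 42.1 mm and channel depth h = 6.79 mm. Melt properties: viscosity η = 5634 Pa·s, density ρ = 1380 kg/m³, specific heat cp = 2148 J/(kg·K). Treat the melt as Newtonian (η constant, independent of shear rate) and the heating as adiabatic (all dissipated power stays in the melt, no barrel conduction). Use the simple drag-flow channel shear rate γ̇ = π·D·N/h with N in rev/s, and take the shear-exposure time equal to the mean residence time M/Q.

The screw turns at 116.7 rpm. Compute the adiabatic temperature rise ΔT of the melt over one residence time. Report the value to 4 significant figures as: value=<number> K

value=110.0 K

Throughput in SI: Q_s = 99.1 kg/h ÷ 3600 s/h = 0.0275278 kg/s
t_res = M / Q_s = 1.11 / 0.0275278 = 40.3229 s
D = 42.1 mm = 0.0421 m;  h = 6.79 mm = 0.00679 m;  N = 116.7 rpm / 60 = 1.945 rev/s
γ̇ = π D N / h = (π)(0.0421)(1.945) / 0.00679 = 37.8863 s⁻¹
ΔT = η·γ̇²·t_res / (ρ·cp) = 5634 · (37.8863)² · 40.3229 / (1380 · 2148) = 110.007 K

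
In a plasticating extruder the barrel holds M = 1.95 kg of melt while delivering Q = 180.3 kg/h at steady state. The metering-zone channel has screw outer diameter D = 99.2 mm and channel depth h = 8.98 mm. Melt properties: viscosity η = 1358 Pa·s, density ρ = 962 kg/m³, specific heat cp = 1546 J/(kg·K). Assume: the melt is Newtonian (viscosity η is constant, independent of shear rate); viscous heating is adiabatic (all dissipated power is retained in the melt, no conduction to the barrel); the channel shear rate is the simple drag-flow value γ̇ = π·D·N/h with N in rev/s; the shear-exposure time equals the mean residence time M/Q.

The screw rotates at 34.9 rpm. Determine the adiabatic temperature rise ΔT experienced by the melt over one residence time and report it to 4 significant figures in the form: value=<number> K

value=14.49 K

Throughput in SI: Q_s = 180.3 kg/h ÷ 3600 s/h = 0.0500833 kg/s
t_res = M / Q_s = 1.95 / 0.0500833 = 38.9351 s
Geometry in metres: D = 99.2 mm → 0.0992 m, h = 8.98 mm → 0.00898 m; screw speed N = 34.9 rpm = 0.581667 rev/s
γ̇ = π D N / h = (π)(0.0992)(0.581667) / 0.00898 = 20.1864 s⁻¹
Adiabatic rise: ΔT = η γ̇² t_res / (ρ cp) = 1358·(20.1864)²·38.9351 / (962·1546) = 14.4869 K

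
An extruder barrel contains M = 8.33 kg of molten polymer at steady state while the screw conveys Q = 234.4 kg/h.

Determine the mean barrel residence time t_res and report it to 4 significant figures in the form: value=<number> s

Convert throughput: Q = 234.4 kg/h = 234.4/3600 = 0.0651111 kg/s
Mean residence time: t_res = M/Q_s = 8.33 kg / 0.0651111 kg/s = 127.935 s

value=127.9 s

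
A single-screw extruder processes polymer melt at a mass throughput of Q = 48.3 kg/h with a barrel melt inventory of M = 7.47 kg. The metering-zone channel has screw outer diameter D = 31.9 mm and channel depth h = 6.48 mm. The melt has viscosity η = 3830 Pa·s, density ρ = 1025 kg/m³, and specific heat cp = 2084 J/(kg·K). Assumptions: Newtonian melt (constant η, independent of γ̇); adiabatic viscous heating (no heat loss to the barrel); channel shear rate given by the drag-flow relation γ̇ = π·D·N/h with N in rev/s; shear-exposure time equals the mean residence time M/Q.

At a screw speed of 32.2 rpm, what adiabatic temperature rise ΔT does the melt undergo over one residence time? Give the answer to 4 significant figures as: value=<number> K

Throughput in SI: Q_s = 48.3 kg/h ÷ 3600 s/h = 0.0134167 kg/s
Mean residence time: t_res = M/Q_s = 7.47 kg / 0.0134167 kg/s = 556.77 s
Geometry in metres: D = 31.9 mm → 0.0319 m, h = 6.48 mm → 0.00648 m; screw speed N = 32.2 rpm = 0.536667 rev/s
γ̇ = π·D·N / h = π · 0.0319 · 0.536667 / 0.00648 = 8.29985 s⁻¹
ΔT = η·γ̇²·t_res/(ρ·cp) = [3830 × 8.29985² × 556.77] / [1025 × 2084] = 68.7691 K

value=68.77 K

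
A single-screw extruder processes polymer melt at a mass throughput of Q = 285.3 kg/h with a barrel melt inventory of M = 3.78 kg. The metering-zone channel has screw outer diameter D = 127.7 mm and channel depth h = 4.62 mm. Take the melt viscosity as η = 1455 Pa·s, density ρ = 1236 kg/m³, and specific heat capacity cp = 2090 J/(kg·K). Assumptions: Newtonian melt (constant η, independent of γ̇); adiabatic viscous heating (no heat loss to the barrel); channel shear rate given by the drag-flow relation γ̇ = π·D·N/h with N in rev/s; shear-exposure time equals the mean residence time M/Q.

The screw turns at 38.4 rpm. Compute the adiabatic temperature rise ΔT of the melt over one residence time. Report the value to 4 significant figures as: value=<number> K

value=82.98 K

Throughput in SI: Q_s = 285.3 kg/h ÷ 3600 s/h = 0.07925 kg/s
t_res = M / Q_s = 3.78 ÷ 0.07925 = 47.6972 s
Geometry in metres: D = 127.7 mm → 0.1277 m, h = 4.62 mm → 0.00462 m; screw speed N = 38.4 rpm = 0.64 rev/s
Shear rate: γ̇ = πDN/h = π·0.1277·0.64/0.00462 = 55.5749 s⁻¹
Adiabatic rise: ΔT = η γ̇² t_res / (ρ cp) = 1455·(55.5749)²·47.6972 / (1236·2090) = 82.9752 K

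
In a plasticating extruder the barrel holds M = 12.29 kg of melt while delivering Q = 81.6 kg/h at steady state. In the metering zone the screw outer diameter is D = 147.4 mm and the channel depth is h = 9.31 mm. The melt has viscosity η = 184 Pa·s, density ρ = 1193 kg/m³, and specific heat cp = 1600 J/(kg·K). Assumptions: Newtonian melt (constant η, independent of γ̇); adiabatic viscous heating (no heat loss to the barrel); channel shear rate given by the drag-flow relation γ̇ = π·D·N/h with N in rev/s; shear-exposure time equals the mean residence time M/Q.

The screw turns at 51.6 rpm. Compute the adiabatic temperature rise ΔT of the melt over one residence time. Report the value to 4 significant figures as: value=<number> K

value=95.63 K

Q_s = Q / 3600 = 81.6 / 3600 = 0.0226667 kg/s
t_res = M / Q_s = 12.29 / 0.0226667 = 542.206 s
Convert to SI: D = 0.1474 m, h = 0.00931 m, N = 51.6/60 = 0.86 rev/s
γ̇ = π·D·N / h = π · 0.1474 · 0.86 / 0.00931 = 42.7756 s⁻¹
ΔT = η·γ̇²·t_res / (ρ·cp) = 184 · (42.7756)² · 542.206 / (1193 · 1600) = 95.6343 K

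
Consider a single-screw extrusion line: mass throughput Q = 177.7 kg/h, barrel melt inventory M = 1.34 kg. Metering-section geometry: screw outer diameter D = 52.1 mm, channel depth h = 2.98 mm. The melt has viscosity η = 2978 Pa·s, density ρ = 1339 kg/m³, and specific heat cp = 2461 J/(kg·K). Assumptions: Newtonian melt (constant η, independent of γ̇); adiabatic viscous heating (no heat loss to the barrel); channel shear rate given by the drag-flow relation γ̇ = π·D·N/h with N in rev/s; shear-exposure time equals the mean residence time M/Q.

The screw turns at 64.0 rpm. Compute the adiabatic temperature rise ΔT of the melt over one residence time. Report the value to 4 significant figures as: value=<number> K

value=84.21 K

Throughput in SI: Q_s = 177.7 kg/h ÷ 3600 s/h = 0.0493611 kg/s
t_res = M / Q_s = 1.34 ÷ 0.0493611 = 27.1469 s
Convert to SI: D = 0.0521 m, h = 0.00298 m, N = 64.0/60 = 1.06667 rev/s
γ̇ = π·D·N / h = π · 0.0521 · 1.06667 / 0.00298 = 58.5868 s⁻¹
Adiabatic rise: ΔT = η γ̇² t_res / (ρ cp) = 2978·(58.5868)²·27.1469 / (1339·2461) = 84.2078 K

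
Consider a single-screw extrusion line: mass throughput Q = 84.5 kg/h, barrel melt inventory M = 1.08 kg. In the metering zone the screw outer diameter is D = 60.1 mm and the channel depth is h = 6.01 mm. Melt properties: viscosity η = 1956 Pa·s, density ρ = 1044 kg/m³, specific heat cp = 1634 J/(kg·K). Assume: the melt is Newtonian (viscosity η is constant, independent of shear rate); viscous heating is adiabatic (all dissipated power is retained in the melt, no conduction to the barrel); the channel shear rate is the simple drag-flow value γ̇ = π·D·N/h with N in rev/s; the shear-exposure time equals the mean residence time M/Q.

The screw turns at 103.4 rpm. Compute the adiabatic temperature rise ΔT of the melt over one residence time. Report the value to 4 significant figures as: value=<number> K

value=154.6 K

Q_s = Q / 3600 = 84.5 / 3600 = 0.0234722 kg/s
t_res = M / Q_s = 1.08 / 0.0234722 = 46.0118 s
Geometry in metres: D = 60.1 mm → 0.0601 m, h = 6.01 mm → 0.00601 m; screw speed N = 103.4 rpm = 1.72333 rev/s
γ̇ = π D N / h = (π)(0.0601)(1.72333) / 0.00601 = 54.1401 s⁻¹
Adiabatic rise: ΔT = η γ̇² t_res / (ρ cp) = 1956·(54.1401)²·46.0118 / (1044·1634) = 154.641 K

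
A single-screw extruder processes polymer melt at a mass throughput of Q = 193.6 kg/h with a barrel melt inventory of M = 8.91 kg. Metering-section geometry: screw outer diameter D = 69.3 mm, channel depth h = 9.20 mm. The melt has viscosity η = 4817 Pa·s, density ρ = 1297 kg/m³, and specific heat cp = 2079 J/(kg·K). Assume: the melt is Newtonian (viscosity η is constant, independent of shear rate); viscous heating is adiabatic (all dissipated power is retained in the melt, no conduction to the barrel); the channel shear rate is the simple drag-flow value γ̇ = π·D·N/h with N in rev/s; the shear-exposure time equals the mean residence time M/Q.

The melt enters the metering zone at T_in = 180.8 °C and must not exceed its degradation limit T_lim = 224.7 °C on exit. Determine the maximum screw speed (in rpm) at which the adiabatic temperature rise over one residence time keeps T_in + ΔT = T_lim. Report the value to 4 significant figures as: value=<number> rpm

Convert throughput: Q = 193.6 kg/h = 193.6/3600 = 0.0537778 kg/s
Mean residence time: t_res = M/Q_s = 8.91 kg / 0.0537778 kg/s = 165.682 s
D = 69.3 mm = 0.0693 m;  h = 9.20 mm = 0.0092 m
Allowable rise: ΔT_a = T_lim − T_in = 224.7 − 180.8 = 43.9 K
γ̇_max² = ΔT_a·ρ·cp / (η·t_res) = [43.9 × 1297 × 2079] / [4817 × 165.682] = 148.323 s⁻²
γ̇_max = √148.323 = 12.1788 s⁻¹
N_max = γ̇_max·h / (π·D) = 12.1788 · 0.0092 / (π · 0.0693) = 0.514646 rev/s = 30.8788 rpm

value=30.88 rpm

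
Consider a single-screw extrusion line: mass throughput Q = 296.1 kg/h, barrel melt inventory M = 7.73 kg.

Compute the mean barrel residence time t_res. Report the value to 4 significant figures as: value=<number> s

Throughput in SI: Q_s = 296.1 kg/h ÷ 3600 s/h = 0.08225 kg/s
Mean residence time: t_res = M/Q_s = 7.73 kg / 0.08225 kg/s = 93.9818 s

value=93.98 s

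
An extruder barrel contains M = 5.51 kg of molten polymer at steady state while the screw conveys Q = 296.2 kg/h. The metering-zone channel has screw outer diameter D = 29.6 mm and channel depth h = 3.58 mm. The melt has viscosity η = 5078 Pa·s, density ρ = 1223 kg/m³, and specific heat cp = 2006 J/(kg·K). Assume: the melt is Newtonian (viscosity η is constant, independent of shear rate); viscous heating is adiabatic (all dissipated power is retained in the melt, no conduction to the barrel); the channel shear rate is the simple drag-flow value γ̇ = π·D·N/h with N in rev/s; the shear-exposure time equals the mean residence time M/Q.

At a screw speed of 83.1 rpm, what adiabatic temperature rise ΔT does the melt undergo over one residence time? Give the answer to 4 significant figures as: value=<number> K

Throughput in SI: Q_s = 296.2 kg/h ÷ 3600 s/h = 0.0822778 kg/s
t_res = M / Q_s = 5.51 ÷ 0.0822778 = 66.9683 s
Convert to SI: D = 0.0296 m, h = 0.00358 m, N = 83.1/60 = 1.385 rev/s
γ̇ = π·D·N / h = π · 0.0296 · 1.385 / 0.00358 = 35.9756 s⁻¹
ΔT = η·γ̇²·t_res/(ρ·cp) = [5078 × 35.9756² × 66.9683] / [1223 × 2006] = 179.399 K

value=179.4 K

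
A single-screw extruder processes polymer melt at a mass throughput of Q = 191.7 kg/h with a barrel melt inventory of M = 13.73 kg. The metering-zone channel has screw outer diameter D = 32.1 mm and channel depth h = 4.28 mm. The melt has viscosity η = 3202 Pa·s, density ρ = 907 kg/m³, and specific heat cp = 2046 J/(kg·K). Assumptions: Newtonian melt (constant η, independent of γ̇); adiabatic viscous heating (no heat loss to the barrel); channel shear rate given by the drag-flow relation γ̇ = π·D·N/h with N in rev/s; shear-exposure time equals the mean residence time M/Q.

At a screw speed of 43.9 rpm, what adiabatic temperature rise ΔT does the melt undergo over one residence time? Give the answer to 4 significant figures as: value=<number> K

value=132.2 K

Convert throughput: Q = 191.7 kg/h = 191.7/3600 = 0.05325 kg/s
Mean residence time: t_res = M/Q_s = 13.73 kg / 0.05325 kg/s = 257.84 s
Geometry in metres: D = 32.1 mm → 0.0321 m, h = 4.28 mm → 0.00428 m; screw speed N = 43.9 rpm = 0.731667 rev/s
γ̇ = π D N / h = (π)(0.0321)(0.731667) / 0.00428 = 17.2395 s⁻¹
ΔT = η·γ̇²·t_res / (ρ·cp) = 3202 · (17.2395)² · 257.84 / (907 · 2046) = 132.223 K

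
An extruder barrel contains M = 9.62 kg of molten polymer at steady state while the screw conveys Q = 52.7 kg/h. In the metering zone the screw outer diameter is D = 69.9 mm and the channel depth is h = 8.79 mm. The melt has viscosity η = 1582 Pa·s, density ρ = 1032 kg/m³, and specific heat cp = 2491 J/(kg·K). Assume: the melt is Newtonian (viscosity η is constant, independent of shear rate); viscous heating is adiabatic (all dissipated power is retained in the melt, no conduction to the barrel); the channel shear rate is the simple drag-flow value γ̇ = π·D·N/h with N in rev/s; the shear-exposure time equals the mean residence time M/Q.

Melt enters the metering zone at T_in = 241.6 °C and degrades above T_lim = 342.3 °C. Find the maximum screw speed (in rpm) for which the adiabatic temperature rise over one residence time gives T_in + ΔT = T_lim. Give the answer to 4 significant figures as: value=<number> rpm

value=37.90 rpm

Convert throughput: Q = 52.7 kg/h = 52.7/3600 = 0.0146389 kg/s
t_res = M / Q_s = 9.62 ÷ 0.0146389 = 657.154 s
Geometry in SI: D = 69.9 mm → 0.0699 m, h = 8.79 mm → 0.00879 m
ΔT_a = T_lim − T_in = 342.3 °C − 241.6 °C = 100.7 K
Invert ΔT = ηγ̇²t_res/(ρcp) for γ̇: γ̇_max² = ΔT_a ρ cp / (η t_res) = 100.7·1032·2491 / (1582·657.154) = 249.006 s⁻²
γ̇_max = √249.006 = 15.7799 s⁻¹
N_max = γ̇_max·h / (π·D) = 15.7799 · 0.00879 / (π · 0.0699) = 0.631636 rev/s = 37.8981 rpm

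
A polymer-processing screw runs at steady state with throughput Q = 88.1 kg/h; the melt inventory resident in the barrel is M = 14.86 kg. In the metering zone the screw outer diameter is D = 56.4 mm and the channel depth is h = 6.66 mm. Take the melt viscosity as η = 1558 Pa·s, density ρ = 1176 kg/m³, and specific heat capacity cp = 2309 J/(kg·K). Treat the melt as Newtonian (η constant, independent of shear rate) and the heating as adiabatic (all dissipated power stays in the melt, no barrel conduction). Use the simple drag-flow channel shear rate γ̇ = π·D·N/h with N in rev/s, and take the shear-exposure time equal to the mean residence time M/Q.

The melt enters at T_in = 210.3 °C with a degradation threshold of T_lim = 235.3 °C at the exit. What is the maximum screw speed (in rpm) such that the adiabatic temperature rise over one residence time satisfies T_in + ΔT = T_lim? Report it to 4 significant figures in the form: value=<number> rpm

value=19.10 rpm

Throughput in SI: Q_s = 88.1 kg/h ÷ 3600 s/h = 0.0244722 kg/s
t_res = M / Q_s = 14.86 / 0.0244722 = 607.219 s
D = 56.4 mm = 0.0564 m;  h = 6.66 mm = 0.00666 m
Allowable rise: ΔT_a = T_lim − T_in = 235.3 − 210.3 = 25 K
γ̇_max² = ΔT_a·ρ·cp / (η·t_res) = [25 × 1176 × 2309] / [1558 × 607.219] = 71.756 s⁻²
γ̇_max = sqrt(71.756) = 8.47089 s⁻¹
N_max = γ̇_max h / (πD) = 8.47089·0.00666/(π·0.0564) = 0.318401 rev/s → ×60 = 19.1041 rpm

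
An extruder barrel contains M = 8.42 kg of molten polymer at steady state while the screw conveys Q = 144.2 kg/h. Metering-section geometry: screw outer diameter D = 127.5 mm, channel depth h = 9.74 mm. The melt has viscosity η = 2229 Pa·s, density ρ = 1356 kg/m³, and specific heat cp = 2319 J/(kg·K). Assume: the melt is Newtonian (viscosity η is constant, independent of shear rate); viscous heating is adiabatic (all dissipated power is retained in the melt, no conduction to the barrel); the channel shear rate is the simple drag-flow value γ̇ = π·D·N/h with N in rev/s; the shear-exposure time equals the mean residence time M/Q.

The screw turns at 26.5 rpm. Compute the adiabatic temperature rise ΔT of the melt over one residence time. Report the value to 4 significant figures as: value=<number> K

value=49.16 K

Q_s = Q / 3600 = 144.2 / 3600 = 0.0400556 kg/s
t_res = M / Q_s = 8.42 ÷ 0.0400556 = 210.208 s
D = 127.5 mm = 0.1275 m;  h = 9.74 mm = 0.00974 m;  N = 26.5 rpm / 60 = 0.441667 rev/s
γ̇ = π D N / h = (π)(0.1275)(0.441667) / 0.00974 = 18.1633 s⁻¹
ΔT = η·γ̇²·t_res/(ρ·cp) = [2229 × 18.1633² × 210.208] / [1356 × 2319] = 49.1576 K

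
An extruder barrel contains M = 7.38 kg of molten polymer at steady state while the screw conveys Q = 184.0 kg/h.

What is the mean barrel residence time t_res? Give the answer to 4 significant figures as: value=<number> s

Throughput in SI: Q_s = 184.0 kg/h ÷ 3600 s/h = 0.0511111 kg/s
t_res = M / Q_s = 7.38 / 0.0511111 = 144.391 s

value=144.4 s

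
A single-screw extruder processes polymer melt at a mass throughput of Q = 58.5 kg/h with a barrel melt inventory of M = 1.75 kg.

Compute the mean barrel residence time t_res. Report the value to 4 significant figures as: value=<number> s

value=107.7 s

Convert throughput: Q = 58.5 kg/h = 58.5/3600 = 0.01625 kg/s
Mean residence time: t_res = M/Q_s = 1.75 kg / 0.01625 kg/s = 107.692 s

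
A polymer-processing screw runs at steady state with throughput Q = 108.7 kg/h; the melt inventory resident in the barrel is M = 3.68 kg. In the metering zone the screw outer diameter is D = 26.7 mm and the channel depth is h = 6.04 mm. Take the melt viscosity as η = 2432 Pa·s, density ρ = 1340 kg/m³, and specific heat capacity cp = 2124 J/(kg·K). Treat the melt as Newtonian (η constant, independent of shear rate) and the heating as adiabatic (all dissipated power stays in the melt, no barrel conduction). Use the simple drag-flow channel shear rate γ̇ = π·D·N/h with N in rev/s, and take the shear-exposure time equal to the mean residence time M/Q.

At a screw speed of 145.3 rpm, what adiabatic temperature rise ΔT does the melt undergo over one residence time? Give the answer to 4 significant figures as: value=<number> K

value=117.8 K

Q_s = Q / 3600 = 108.7 / 3600 = 0.0301944 kg/s
t_res = M / Q_s = 3.68 ÷ 0.0301944 = 121.877 s
Geometry in metres: D = 26.7 mm → 0.0267 m, h = 6.04 mm → 0.00604 m; screw speed N = 145.3 rpm = 2.42167 rev/s
γ̇ = π D N / h = (π)(0.0267)(2.42167) / 0.00604 = 33.6309 s⁻¹
Adiabatic rise: ΔT = η γ̇² t_res / (ρ cp) = 2432·(33.6309)²·121.877 / (1340·2124) = 117.788 K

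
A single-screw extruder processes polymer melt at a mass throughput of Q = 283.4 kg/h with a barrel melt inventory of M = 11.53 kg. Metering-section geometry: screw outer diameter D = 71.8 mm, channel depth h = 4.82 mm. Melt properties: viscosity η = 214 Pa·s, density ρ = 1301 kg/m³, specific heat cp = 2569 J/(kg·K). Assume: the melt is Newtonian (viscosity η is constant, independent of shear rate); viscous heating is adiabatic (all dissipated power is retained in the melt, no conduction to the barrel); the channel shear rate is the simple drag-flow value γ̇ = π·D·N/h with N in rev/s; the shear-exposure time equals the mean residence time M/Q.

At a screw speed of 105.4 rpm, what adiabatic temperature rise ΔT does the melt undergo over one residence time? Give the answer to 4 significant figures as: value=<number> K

Convert throughput: Q = 283.4 kg/h = 283.4/3600 = 0.0787222 kg/s
t_res = M / Q_s = 11.53 / 0.0787222 = 146.464 s
Convert to SI: D = 0.0718 m, h = 0.00482 m, N = 105.4/60 = 1.75667 rev/s
γ̇ = π D N / h = (π)(0.0718)(1.75667) / 0.00482 = 82.2085 s⁻¹
ΔT = η·γ̇²·t_res/(ρ·cp) = [214 × 82.2085² × 146.464] / [1301 × 2569] = 63.3779 K

value=63.38 K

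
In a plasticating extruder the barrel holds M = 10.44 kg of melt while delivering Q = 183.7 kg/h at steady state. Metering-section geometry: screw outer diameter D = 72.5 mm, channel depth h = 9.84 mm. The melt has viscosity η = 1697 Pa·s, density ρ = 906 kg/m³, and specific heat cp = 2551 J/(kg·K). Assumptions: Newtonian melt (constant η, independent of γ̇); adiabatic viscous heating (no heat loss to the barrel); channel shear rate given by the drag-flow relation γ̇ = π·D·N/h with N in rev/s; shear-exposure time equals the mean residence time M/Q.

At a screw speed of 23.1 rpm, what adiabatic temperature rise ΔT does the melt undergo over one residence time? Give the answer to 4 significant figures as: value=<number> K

Convert throughput: Q = 183.7 kg/h = 183.7/3600 = 0.0510278 kg/s
Mean residence time: t_res = M/Q_s = 10.44 kg / 0.0510278 kg/s = 204.594 s
Geometry in metres: D = 72.5 mm → 0.0725 m, h = 9.84 mm → 0.00984 m; screw speed N = 23.1 rpm = 0.385 rev/s
γ̇ = π·D·N / h = π · 0.0725 · 0.385 / 0.00984 = 8.91156 s⁻¹
Adiabatic rise: ΔT = η γ̇² t_res / (ρ cp) = 1697·(8.91156)²·204.594 / (906·2551) = 11.9301 K

value=11.93 K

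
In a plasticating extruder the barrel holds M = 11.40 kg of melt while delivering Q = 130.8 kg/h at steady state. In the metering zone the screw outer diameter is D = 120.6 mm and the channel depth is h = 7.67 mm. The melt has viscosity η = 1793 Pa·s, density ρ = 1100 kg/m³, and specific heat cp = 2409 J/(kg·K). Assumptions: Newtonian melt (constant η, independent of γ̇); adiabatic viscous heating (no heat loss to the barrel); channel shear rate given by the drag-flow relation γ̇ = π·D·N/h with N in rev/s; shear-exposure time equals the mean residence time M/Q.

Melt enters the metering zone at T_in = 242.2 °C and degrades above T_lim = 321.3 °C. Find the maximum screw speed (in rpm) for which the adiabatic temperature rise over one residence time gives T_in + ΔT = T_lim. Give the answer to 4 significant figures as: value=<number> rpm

value=23.45 rpm

Q_s = Q / 3600 = 130.8 / 3600 = 0.0363333 kg/s
Mean residence time: t_res = M/Q_s = 11.40 kg / 0.0363333 kg/s = 313.761 s
D = 120.6 mm = 0.1206 m;  h = 7.67 mm = 0.00767 m
ΔT_a = T_lim − T_in = 321.3 °C − 242.2 °C = 79.1 K
Invert ΔT = ηγ̇²t_res/(ρcp) for γ̇: γ̇_max² = ΔT_a ρ cp / (η t_res) = 79.1·1100·2409 / (1793·313.761) = 372.586 s⁻²
Take the square root: γ̇_max = √(372.586) = 19.3025 s⁻¹
N_max = γ̇_max h / (πD) = 19.3025·0.00767/(π·0.1206) = 0.390761 rev/s → ×60 = 23.4457 rpm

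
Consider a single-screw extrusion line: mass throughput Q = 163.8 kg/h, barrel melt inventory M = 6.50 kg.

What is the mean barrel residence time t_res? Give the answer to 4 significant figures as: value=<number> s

Q_s = Q / 3600 = 163.8 / 3600 = 0.0455 kg/s
t_res = M / Q_s = 6.50 / 0.0455 = 142.857 s

value=142.9 s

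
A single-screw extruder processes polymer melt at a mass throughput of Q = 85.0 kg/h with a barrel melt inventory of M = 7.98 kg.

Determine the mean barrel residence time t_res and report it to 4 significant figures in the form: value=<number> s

value=338.0 s

Q_s = Q / 3600 = 85.0 / 3600 = 0.0236111 kg/s
t_res = M / Q_s = 7.98 ÷ 0.0236111 = 337.976 s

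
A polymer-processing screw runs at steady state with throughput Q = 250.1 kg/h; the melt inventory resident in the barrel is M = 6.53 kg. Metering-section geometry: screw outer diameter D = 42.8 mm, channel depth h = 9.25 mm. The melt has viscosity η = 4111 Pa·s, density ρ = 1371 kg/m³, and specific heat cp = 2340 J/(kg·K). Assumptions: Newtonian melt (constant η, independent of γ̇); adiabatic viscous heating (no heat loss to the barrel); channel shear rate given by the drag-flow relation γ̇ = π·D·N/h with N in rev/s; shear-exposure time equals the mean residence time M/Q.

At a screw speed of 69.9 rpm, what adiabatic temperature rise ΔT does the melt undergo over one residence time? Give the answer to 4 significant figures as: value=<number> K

value=34.54 K

Q_s = Q / 3600 = 250.1 / 3600 = 0.0694722 kg/s
t_res = M / Q_s = 6.53 / 0.0694722 = 93.9944 s
Geometry in metres: D = 42.8 mm → 0.0428 m, h = 9.25 mm → 0.00925 m; screw speed N = 69.9 rpm = 1.165 rev/s
Shear rate: γ̇ = πDN/h = π·0.0428·1.165/0.00925 = 16.9347 s⁻¹
ΔT = η·γ̇²·t_res / (ρ·cp) = 4111 · (16.9347)² · 93.9944 / (1371 · 2340) = 34.5423 K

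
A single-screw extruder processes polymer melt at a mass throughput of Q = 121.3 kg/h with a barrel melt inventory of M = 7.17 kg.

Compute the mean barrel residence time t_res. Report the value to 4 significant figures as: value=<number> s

value=212.8 s

Q_s = Q / 3600 = 121.3 / 3600 = 0.0336944 kg/s
Mean residence time: t_res = M/Q_s = 7.17 kg / 0.0336944 kg/s = 212.795 s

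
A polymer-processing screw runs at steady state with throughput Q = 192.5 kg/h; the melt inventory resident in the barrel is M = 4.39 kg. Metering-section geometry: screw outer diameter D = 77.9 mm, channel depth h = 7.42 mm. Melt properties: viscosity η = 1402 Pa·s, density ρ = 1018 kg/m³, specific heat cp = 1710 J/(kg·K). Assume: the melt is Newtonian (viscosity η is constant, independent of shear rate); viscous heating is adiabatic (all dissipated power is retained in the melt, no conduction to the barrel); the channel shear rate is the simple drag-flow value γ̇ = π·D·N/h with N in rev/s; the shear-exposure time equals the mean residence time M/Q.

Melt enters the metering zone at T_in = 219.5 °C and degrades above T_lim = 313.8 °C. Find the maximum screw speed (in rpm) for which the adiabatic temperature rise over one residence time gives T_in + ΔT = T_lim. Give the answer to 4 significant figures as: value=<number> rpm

value=68.70 rpm

Convert throughput: Q = 192.5 kg/h = 192.5/3600 = 0.0534722 kg/s
Mean residence time: t_res = M/Q_s = 4.39 kg / 0.0534722 kg/s = 82.0987 s
D = 77.9 mm = 0.0779 m;  h = 7.42 mm = 0.00742 m
Allowable rise: ΔT_a = T_lim − T_in = 313.8 − 219.5 = 94.3 K
Invert ΔT = ηγ̇²t_res/(ρcp) for γ̇: γ̇_max² = ΔT_a ρ cp / (η t_res) = 94.3·1018·1710 / (1402·82.0987) = 1426.17 s⁻²
γ̇_max = sqrt(1426.17) = 37.7647 s⁻¹
N_max = γ̇_max·h / (π·D) = 37.7647 · 0.00742 / (π · 0.0779) = 1.14499 rev/s = 68.6995 rpm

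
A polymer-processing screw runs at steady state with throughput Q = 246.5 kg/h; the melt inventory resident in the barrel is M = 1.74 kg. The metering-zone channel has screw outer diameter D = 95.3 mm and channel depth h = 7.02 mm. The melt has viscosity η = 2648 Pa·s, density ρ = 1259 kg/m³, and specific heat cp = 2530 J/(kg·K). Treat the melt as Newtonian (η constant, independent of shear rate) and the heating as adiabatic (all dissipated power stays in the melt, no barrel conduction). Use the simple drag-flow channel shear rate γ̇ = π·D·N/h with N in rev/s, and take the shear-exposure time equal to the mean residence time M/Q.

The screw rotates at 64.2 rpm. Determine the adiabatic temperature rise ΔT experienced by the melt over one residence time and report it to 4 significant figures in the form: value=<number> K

value=43.99 K

Throughput in SI: Q_s = 246.5 kg/h ÷ 3600 s/h = 0.0684722 kg/s
t_res = M / Q_s = 1.74 / 0.0684722 = 25.4118 s
Convert to SI: D = 0.0953 m, h = 0.00702 m, N = 64.2/60 = 1.07 rev/s
γ̇ = π D N / h = (π)(0.0953)(1.07) / 0.00702 = 45.6341 s⁻¹
ΔT = η·γ̇²·t_res / (ρ·cp) = 2648 · (45.6341)² · 25.4118 / (1259 · 2530) = 43.9932 K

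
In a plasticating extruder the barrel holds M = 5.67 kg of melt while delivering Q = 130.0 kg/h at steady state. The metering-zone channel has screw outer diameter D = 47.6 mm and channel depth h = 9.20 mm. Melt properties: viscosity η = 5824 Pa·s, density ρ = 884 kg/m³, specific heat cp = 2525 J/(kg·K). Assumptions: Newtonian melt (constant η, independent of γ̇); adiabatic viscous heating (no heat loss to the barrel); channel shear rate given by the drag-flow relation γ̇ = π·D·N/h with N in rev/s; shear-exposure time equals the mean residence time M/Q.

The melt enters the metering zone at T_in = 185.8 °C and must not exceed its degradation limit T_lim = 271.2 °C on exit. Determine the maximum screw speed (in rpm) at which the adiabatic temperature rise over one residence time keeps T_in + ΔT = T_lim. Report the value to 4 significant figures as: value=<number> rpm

value=53.29 rpm

Q_s = Q / 3600 = 130.0 / 3600 = 0.0361111 kg/s
t_res = M / Q_s = 5.67 ÷ 0.0361111 = 157.015 s
D = 47.6 mm = 0.0476 m;  h = 9.20 mm = 0.0092 m
ΔT_a = T_lim − T_in = 271.2 − 185.8 = 85.4 K
γ̇_max² = ΔT_a·ρ·cp / (η·t_res) = [85.4 × 884 × 2525] / [5824 × 157.015] = 208.453 s⁻²
γ̇_max = √208.453 = 14.4379 s⁻¹
N_max = γ̇_max h / (πD) = 14.4379·0.0092/(π·0.0476) = 0.88825 rev/s → ×60 = 53.295 rpm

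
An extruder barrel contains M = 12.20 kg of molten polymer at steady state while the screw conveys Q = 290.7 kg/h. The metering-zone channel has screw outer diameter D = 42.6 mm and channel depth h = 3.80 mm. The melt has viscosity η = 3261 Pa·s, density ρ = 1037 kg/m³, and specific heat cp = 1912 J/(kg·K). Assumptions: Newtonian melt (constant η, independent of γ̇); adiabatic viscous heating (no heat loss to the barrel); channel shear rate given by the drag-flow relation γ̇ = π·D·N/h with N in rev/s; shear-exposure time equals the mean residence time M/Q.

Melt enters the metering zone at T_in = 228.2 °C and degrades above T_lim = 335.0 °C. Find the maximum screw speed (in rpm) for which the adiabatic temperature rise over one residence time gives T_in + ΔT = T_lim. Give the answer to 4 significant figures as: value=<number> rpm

value=35.32 rpm

Q_s = Q / 3600 = 290.7 / 3600 = 0.08075 kg/s
t_res = M / Q_s = 12.20 / 0.08075 = 151.084 s
Convert to metres: D = 0.0426 m, h = 0.0038 m
Allowable rise: ΔT_a = T_lim − T_in = 335.0 − 228.2 = 106.8 K
γ̇_max² = ΔT_a·ρ·cp/(η·t_res) = 106.8·1037·1912/(3261·151.084) = 429.803 s⁻²
γ̇_max = √429.803 = 20.7317 s⁻¹
N_max = γ̇_max h / (πD) = 20.7317·0.0038/(π·0.0426) = 0.588653 rev/s → ×60 = 35.3192 rpm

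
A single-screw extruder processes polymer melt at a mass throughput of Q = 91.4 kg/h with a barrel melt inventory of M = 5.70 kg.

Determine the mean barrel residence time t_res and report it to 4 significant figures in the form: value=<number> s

value=224.5 s

Throughput in SI: Q_s = 91.4 kg/h ÷ 3600 s/h = 0.0253889 kg/s
t_res = M / Q_s = 5.70 ÷ 0.0253889 = 224.508 s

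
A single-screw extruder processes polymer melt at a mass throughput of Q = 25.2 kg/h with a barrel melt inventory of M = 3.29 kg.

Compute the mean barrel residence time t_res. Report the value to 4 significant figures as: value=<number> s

Throughput in SI: Q_s = 25.2 kg/h ÷ 3600 s/h = 0.007 kg/s
t_res = M / Q_s = 3.29 / 0.007 = 470 s

value=470.0 s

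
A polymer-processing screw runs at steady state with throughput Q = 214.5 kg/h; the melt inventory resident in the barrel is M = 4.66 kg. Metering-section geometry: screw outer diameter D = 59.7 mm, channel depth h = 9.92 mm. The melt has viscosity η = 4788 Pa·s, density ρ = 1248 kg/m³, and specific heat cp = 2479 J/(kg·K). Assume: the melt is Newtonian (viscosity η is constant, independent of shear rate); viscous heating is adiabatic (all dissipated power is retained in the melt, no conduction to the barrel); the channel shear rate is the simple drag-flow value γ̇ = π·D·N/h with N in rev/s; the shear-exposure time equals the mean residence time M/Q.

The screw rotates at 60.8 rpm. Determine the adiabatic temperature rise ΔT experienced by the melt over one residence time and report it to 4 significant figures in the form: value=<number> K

value=44.43 K

Throughput in SI: Q_s = 214.5 kg/h ÷ 3600 s/h = 0.0595833 kg/s
t_res = M / Q_s = 4.66 / 0.0595833 = 78.2098 s
Convert to SI: D = 0.0597 m, h = 0.00992 m, N = 60.8/60 = 1.01333 rev/s
Shear rate: γ̇ = πDN/h = π·0.0597·1.01333/0.00992 = 19.1586 s⁻¹
Adiabatic rise: ΔT = η γ̇² t_res / (ρ cp) = 4788·(19.1586)²·78.2098 / (1248·2479) = 44.4277 K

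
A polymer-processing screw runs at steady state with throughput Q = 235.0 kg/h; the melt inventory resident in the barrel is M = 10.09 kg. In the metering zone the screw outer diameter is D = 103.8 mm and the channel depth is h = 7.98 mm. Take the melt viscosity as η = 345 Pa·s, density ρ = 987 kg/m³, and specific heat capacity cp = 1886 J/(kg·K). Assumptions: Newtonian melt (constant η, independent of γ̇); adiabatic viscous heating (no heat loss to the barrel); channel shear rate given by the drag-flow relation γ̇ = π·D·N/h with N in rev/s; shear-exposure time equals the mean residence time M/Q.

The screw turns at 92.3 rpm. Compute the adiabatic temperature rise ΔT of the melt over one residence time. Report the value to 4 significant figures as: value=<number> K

Q_s = Q / 3600 = 235.0 / 3600 = 0.0652778 kg/s
t_res = M / Q_s = 10.09 / 0.0652778 = 154.57 s
D = 103.8 mm = 0.1038 m;  h = 7.98 mm = 0.00798 m;  N = 92.3 rpm / 60 = 1.53833 rev/s
γ̇ = π·D·N / h = π · 0.1038 · 1.53833 / 0.00798 = 62.863 s⁻¹
Adiabatic rise: ΔT = η γ̇² t_res / (ρ cp) = 345·(62.863)²·154.57 / (987·1886) = 113.208 K

value=113.2 K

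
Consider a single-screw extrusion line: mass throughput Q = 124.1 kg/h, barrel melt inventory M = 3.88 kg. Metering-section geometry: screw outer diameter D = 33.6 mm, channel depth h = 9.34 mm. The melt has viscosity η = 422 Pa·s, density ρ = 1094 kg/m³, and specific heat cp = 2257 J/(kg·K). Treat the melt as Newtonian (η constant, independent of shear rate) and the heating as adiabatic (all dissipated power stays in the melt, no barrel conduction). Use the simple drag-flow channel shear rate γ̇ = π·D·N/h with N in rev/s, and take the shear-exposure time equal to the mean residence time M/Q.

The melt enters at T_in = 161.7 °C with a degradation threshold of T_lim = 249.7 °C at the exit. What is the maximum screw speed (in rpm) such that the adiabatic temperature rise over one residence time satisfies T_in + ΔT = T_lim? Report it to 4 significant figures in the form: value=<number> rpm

value=359.1 rpm

Q_s = Q / 3600 = 124.1 / 3600 = 0.0344722 kg/s
t_res = M / Q_s = 3.88 / 0.0344722 = 112.554 s
D = 33.6 mm = 0.0336 m;  h = 9.34 mm = 0.00934 m
ΔT_a = T_lim − T_in = 249.7 − 161.7 = 88 K
γ̇_max² = ΔT_a·ρ·cp/(η·t_res) = 88·1094·2257/(422·112.554) = 4574.64 s⁻²
γ̇_max = √4574.64 = 67.6361 s⁻¹
N_max = γ̇_max h / (πD) = 67.6361·0.00934/(π·0.0336) = 5.98461 rev/s → ×60 = 359.077 rpm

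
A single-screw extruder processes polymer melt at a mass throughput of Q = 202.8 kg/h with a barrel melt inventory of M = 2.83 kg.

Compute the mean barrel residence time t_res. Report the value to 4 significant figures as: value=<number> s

value=50.24 s

Throughput in SI: Q_s = 202.8 kg/h ÷ 3600 s/h = 0.0563333 kg/s
t_res = M / Q_s = 2.83 / 0.0563333 = 50.2367 s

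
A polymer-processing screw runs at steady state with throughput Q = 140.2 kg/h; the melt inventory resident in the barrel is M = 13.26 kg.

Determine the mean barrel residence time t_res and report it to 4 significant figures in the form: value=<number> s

value=340.5 s

Convert throughput: Q = 140.2 kg/h = 140.2/3600 = 0.0389444 kg/s
Mean residence time: t_res = M/Q_s = 13.26 kg / 0.0389444 kg/s = 340.485 s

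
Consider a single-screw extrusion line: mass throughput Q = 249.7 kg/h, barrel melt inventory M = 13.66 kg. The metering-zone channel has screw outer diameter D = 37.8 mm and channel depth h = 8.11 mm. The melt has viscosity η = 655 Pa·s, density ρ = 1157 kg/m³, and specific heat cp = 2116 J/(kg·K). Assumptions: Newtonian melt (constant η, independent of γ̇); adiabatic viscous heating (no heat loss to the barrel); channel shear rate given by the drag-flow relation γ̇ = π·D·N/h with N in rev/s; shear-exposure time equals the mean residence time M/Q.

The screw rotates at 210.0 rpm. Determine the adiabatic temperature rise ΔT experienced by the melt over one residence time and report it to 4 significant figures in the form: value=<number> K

Throughput in SI: Q_s = 249.7 kg/h ÷ 3600 s/h = 0.0693611 kg/s
t_res = M / Q_s = 13.66 / 0.0693611 = 196.94 s
Geometry in metres: D = 37.8 mm → 0.0378 m, h = 8.11 mm → 0.00811 m; screw speed N = 210.0 rpm = 3.5 rev/s
γ̇ = π·D·N / h = π · 0.0378 · 3.5 / 0.00811 = 51.2494 s⁻¹
ΔT = η·γ̇²·t_res/(ρ·cp) = [655 × 51.2494² × 196.94] / [1157 × 2116] = 138.39 K

value=138.4 K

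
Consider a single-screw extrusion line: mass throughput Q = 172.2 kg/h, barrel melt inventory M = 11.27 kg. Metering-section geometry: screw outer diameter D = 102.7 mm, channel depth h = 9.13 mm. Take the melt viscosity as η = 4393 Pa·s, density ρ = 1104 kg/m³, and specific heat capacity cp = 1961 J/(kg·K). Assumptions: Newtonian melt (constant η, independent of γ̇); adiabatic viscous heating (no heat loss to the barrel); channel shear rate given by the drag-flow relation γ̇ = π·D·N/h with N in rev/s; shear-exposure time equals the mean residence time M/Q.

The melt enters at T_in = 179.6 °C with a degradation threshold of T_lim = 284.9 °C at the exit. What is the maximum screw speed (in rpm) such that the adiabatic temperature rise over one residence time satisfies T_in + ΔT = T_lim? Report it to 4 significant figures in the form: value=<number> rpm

value=25.20 rpm

Convert throughput: Q = 172.2 kg/h = 172.2/3600 = 0.0478333 kg/s
t_res = M / Q_s = 11.27 / 0.0478333 = 235.61 s
Geometry in SI: D = 102.7 mm → 0.1027 m, h = 9.13 mm → 0.00913 m
Allowable rise: ΔT_a = T_lim − T_in = 284.9 − 179.6 = 105.3 K
γ̇_max² = ΔT_a·ρ·cp / (η·t_res) = [105.3 × 1104 × 1961] / [4393 × 235.61] = 220.252 s⁻²
γ̇_max = sqrt(220.252) = 14.8409 s⁻¹
N_max = γ̇_max·h / (π·D) = 14.8409 · 0.00913 / (π · 0.1027) = 0.419963 rev/s = 25.1978 rpm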